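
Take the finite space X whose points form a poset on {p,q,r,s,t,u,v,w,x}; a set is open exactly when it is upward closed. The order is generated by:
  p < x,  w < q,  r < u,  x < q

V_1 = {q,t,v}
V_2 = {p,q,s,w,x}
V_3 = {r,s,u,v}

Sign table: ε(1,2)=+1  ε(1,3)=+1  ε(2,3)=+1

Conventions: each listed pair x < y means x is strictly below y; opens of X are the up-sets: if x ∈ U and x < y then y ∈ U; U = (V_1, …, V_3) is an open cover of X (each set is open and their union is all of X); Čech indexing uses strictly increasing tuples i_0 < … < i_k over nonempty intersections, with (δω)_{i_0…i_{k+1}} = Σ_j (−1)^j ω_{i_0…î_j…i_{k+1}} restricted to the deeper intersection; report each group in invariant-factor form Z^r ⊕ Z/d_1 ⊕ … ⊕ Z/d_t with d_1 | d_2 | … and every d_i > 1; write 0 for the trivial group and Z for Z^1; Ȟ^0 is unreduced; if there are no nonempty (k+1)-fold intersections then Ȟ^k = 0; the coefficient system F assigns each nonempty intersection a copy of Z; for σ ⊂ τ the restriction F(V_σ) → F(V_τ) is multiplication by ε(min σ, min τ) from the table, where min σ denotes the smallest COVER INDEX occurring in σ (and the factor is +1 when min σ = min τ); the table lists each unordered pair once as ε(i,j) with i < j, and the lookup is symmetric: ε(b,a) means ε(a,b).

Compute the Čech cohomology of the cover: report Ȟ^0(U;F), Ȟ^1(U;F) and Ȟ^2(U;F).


intersection data:
  V12={q} V13={v} V23={s}
C dims 3,3; δ0: rk 2, SNF 1^2
Ȟ^0 = (3 − 2) − 0 = 1, so Ȟ^0 ≅ Z
Ȟ^1 = (3 − 0) − 2 = 1, so Ȟ^1 ≅ Z
Ȟ^2 = (0 − 0) − 0 = 0, so Ȟ^2 ≅ 0

Ȟ^0 ≅ Z, Ȟ^1 ≅ Z, Ȟ^2 ≅ 0


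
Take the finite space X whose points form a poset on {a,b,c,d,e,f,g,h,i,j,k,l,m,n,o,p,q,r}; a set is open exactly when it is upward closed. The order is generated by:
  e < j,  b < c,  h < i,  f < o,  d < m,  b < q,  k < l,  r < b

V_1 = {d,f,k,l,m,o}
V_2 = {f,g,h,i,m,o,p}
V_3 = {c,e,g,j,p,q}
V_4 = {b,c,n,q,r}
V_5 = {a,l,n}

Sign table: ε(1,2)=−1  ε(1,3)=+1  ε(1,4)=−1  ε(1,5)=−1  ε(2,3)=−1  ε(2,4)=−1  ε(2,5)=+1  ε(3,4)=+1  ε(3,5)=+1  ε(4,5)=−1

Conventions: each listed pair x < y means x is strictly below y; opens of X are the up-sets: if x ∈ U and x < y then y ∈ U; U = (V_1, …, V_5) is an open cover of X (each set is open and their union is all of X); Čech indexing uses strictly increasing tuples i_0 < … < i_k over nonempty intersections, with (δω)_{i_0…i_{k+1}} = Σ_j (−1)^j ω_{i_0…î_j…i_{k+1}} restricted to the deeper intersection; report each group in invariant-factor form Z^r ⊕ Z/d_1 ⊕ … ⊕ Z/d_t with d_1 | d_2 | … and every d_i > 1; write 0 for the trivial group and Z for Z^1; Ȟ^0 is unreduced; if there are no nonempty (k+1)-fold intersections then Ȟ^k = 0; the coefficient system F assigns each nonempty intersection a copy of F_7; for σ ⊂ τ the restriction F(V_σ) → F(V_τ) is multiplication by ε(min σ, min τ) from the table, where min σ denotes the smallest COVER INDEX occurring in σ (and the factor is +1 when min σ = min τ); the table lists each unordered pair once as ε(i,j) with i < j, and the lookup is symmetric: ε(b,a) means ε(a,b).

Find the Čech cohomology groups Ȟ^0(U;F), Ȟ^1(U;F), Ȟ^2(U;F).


Ȟ^0 = Z/7,  Ȟ^1 = Z/7,  Ȟ^2 = 0

nonempty overlaps:
  V12={f,m,o} V15={l} V23={g,p} V34={c,q} V45={n}
C dims 5,5; δ0: rk_F7 4
degree 0: 5−4−0 = 1 → Ȟ^0 ≅ Z/7
degree 1: 5−0−4 = 1 → Ȟ^1 ≅ Z/7
degree 2: 0−0−0 = 0 → Ȟ^2 ≅ 0


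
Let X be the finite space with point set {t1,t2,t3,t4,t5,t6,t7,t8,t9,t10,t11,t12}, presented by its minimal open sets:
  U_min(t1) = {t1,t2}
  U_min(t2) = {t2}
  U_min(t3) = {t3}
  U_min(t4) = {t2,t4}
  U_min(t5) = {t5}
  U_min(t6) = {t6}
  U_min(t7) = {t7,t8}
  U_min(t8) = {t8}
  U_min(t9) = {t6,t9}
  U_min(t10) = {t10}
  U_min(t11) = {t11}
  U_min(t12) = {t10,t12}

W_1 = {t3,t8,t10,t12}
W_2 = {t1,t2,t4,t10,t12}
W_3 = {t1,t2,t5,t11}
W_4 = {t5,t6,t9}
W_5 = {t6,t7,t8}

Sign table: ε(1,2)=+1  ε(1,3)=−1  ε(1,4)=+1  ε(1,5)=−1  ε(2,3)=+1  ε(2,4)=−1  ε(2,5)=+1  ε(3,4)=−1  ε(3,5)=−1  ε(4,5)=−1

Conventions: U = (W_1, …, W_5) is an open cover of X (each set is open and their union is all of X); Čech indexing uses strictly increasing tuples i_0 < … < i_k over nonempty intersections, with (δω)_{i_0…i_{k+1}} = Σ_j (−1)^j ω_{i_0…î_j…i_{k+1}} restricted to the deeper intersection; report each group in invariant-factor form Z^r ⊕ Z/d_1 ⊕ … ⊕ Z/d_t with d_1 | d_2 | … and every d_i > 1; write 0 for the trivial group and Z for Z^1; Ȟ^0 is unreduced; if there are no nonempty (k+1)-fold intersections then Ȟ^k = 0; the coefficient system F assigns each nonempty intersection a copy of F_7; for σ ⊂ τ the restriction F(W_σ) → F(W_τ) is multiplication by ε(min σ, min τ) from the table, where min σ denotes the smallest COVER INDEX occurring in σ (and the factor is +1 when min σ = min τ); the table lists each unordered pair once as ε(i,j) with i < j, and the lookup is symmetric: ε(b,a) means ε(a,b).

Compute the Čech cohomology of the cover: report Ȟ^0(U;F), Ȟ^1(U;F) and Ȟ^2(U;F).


Ȟ^0 ≅ 0; Ȟ^1 ≅ 0; Ȟ^2 ≅ 0

nonempty intersections:
  W12={t10,t12} W15={t8} W23={t1,t2} W34={t5} W45={t6}
C dims 5,5; δ0: rk_F7 5
Ȟ^0: (5−5)−0=0 ⇒ 0
Ȟ^1: (5−0)−5=0 ⇒ 0
Ȟ^2: (0−0)−0=0 ⇒ 0


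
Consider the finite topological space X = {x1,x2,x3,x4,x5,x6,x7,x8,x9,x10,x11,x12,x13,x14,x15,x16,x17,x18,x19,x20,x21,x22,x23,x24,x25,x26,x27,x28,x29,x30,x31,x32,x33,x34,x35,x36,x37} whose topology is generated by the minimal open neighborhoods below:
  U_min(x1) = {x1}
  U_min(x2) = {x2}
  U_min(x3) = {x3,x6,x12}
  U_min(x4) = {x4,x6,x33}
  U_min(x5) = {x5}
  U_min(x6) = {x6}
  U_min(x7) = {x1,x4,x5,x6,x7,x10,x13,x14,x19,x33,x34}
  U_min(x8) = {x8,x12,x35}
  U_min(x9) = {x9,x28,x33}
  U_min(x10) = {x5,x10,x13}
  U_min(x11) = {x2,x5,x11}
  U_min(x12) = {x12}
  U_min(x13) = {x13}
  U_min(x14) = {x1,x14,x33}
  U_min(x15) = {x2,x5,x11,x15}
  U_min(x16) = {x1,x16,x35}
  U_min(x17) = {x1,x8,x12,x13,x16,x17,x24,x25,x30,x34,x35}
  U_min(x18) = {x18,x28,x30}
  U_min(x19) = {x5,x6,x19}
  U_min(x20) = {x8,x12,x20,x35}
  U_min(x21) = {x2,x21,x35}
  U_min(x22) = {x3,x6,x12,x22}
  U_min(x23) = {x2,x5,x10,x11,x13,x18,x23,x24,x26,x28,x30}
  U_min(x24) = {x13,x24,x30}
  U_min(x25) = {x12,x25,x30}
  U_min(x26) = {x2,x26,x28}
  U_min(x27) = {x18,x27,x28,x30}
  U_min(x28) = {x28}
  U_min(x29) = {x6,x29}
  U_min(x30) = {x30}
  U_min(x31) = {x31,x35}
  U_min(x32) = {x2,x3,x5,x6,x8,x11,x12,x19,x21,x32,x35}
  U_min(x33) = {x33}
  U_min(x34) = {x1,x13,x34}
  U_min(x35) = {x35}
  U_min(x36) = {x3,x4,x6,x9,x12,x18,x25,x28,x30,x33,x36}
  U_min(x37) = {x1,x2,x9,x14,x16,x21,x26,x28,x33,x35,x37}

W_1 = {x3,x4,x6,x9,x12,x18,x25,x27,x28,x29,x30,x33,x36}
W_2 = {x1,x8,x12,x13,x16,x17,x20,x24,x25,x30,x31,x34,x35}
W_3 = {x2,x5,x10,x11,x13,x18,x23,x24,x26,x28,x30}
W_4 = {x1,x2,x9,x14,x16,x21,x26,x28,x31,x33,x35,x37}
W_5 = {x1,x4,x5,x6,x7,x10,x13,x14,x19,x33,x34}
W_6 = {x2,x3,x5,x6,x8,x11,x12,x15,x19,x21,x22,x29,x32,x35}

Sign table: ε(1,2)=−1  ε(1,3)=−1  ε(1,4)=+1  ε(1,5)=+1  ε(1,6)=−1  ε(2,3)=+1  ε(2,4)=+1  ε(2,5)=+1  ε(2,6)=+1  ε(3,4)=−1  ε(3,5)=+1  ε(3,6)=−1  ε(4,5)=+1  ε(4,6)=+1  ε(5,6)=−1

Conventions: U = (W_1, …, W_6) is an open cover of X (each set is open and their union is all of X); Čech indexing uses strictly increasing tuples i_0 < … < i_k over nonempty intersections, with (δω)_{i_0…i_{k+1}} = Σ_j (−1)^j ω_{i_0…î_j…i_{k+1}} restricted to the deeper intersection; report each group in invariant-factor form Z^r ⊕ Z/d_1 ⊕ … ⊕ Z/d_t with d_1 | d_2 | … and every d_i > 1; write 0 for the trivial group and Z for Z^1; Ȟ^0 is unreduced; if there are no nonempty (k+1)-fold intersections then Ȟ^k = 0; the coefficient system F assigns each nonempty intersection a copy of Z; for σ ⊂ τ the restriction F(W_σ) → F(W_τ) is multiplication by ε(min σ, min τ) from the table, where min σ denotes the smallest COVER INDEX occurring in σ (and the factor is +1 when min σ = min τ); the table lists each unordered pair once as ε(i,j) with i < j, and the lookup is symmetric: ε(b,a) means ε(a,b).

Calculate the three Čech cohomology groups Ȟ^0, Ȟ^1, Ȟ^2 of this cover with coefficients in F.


Ȟ^0 = 0, Ȟ^1 = Z/2 and Ȟ^2 = Z

nonempty overlaps:
  W12={x12,x25,x30} W13={x18,x28,x30} W14={x9,x28,x33} W15={x4,x6,x33} W16={x3,x6,x12,x29} W23={x13,x24,x30} W24={x1,x16,x31,x35} W25={x1,x13,x34} W26={x8,x12,x35} W34={x2,x26,x28} W35={x5,x10,x13} W36={x2,x5,x11} W45={x1,x14,x33} W46={x2,x21,x35} W56={x5,x6,x19}
  W123={x30} W126={x12} W134={x28} W145={x33} W156={x6} W235={x13} W245={x1} W246={x35} W346={x2} W356={x5}
C dims 6,15,10; δ0: rk 6, SNF 1^5·2; δ1: rk 9, SNF 1^9
degree 0: 6−6−0 = 0 → Ȟ^0 ≅ 0
degree 1: 15−9−6 = 0 plus torsion [2] → Ȟ^1 ≅ Z/2
degree 2: 10−0−9 = 1 → Ȟ^2 ≅ Z


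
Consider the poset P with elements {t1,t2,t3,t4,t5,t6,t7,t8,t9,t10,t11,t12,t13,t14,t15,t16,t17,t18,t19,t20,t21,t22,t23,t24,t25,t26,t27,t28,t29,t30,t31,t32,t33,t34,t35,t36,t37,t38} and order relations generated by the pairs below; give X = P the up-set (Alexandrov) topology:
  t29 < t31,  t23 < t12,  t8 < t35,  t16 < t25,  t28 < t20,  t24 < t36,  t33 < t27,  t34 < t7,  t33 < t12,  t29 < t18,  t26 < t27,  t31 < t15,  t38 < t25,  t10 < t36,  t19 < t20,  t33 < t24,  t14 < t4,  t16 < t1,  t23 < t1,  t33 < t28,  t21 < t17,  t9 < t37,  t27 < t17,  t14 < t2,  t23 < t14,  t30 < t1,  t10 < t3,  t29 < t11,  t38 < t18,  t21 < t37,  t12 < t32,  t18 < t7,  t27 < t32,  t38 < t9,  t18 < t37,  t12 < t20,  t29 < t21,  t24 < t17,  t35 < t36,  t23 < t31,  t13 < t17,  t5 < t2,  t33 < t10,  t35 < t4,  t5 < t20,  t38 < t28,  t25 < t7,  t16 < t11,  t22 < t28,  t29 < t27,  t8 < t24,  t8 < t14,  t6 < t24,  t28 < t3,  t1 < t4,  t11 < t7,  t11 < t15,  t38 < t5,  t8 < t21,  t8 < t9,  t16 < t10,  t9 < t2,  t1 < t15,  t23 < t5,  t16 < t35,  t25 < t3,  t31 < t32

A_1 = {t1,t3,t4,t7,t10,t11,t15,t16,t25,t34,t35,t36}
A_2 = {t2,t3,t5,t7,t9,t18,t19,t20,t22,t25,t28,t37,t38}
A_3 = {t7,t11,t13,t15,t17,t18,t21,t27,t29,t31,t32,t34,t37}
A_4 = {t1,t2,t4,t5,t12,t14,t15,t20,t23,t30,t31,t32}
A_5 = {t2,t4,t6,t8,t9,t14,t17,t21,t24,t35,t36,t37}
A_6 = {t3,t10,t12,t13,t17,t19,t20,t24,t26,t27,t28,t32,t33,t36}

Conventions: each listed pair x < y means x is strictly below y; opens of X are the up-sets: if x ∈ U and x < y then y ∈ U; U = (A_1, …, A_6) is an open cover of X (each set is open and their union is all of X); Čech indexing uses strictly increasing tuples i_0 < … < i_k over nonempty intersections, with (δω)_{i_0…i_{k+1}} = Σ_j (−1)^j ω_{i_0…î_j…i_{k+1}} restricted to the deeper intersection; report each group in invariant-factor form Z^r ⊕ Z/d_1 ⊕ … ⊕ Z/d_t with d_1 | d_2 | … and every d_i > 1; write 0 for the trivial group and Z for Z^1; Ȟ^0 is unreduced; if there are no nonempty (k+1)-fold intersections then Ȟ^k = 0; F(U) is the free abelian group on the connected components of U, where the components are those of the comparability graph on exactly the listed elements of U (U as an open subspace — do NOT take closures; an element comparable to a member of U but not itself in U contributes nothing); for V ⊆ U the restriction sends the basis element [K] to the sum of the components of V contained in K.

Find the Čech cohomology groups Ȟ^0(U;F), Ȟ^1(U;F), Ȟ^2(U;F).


Ȟ^0(U;F) ≅ Z, Ȟ^1(U;F) ≅ 0, Ȟ^2(U;F) ≅ Z/2

nonempty overlaps:
  A12={t3,t7,t25} A13={t7,t11,t15,t34} A14={t1,t4,t15} A15={t4,t35,t36} A16={t3,t10,t36} A23={t7,t18,t37} A24={t2,t5,t20} A25={t2,t9,t37} A26={t3,t19,t20,t28} A34={t15,t31,t32} A35={t17,t21,t37} A36={t13,t17,t27,t32} A45={t2,t4,t14} A46={t12,t20,t32} A56={t17,t24,t36}
  A123={t7} A126={t3} A134={t15} A145={t4} A156={t36} A235={t37} A245={t2} A246={t20} A346={t32} A356={t17}
components per intersection:
  A1: {t1,t3,t4,t7,t10,t11,t15,t16,t25,t34,t35,t36}
  A2: {t2,t3,t5,t7,t9,t18,t19,t20,t22,t25,t28,t37,t38}
  A3: {t7,t11,t13,t15,t17,t18,t21,t27,t29,t31,t32,t34,t37}
  A4: {t1,t2,t4,t5,t12,t14,t15,t20,t23,t30,t31,t32}
  A5: {t2,t4,t6,t8,t9,t14,t17,t21,t24,t35,t36,t37}
  A6: {t3,t10,t12,t13,t17,t19,t20,t24,t26,t27,t28,t32,t33,t36}
  A12: {t3,t7,t25}
  A13: {t7,t11,t15,t34}
  A14: {t1,t4,t15}
  A15: {t4,t35,t36}
  A16: {t3,t10,t36}
  A23: {t7,t18,t37}
  A24: {t2,t5,t20}
  A25: {t2,t9,t37}
  A26: {t3,t19,t20,t28}
  A34: {t15,t31,t32}
  A35: {t17,t21,t37}
  A36: {t13,t17,t27,t32}
  A45: {t2,t4,t14}
  A46: {t12,t20,t32}
  A56: {t17,t24,t36}
  A123: {t7}
  A126: {t3}
  A134: {t15}
  A145: {t4}
  A156: {t36}
  A235: {t37}
  A245: {t2}
  A246: {t20}
  A346: {t32}
  A356: {t17}
C dims 6,15,10; δ0: rk 5, SNF 1^5; δ1: rk 10, SNF 1^9·2
degree 0: 6−5−0 = 1 → Ȟ^0 ≅ Z
degree 1: 15−10−5 = 0 → Ȟ^1 ≅ 0
degree 2: 10−0−10 = 0 plus torsion [2] → Ȟ^2 ≅ Z/2


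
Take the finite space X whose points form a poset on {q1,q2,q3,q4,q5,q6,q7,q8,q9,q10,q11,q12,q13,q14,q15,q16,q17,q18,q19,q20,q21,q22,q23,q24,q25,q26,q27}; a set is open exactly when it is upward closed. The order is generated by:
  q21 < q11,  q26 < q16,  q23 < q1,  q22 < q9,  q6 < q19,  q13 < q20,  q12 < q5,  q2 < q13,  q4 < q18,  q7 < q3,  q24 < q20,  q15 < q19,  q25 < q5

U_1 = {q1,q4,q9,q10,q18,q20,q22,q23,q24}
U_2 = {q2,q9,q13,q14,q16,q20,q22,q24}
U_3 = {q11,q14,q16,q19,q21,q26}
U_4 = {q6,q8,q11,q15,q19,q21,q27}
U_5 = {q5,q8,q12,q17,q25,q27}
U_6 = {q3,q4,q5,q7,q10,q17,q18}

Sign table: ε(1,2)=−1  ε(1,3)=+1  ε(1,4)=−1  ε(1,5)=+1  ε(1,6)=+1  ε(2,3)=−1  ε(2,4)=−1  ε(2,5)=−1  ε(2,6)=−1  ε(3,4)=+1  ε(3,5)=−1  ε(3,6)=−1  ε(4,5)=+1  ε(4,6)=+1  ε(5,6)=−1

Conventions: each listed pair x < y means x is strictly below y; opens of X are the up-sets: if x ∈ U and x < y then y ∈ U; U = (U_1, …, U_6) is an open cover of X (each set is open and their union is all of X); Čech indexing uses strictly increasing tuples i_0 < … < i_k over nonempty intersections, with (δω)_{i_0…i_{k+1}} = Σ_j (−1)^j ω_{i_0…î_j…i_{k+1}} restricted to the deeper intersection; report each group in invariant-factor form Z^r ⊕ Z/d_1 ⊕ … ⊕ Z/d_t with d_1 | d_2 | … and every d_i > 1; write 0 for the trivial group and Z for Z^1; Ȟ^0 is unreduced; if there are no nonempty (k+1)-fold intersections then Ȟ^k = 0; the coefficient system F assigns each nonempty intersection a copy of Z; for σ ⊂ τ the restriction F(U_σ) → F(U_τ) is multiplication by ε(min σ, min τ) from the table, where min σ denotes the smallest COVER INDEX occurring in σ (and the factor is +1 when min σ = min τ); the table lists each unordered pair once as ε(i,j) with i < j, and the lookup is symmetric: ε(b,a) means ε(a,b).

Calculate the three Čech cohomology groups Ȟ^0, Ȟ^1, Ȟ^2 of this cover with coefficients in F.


Ȟ^0(U;F) ≅ 0,  Ȟ^1(U;F) ≅ Z/2,  Ȟ^2(U;F) ≅ 0

cover nerve:
  U12={q9,q20,q22,q24} U16={q4,q10,q18} U23={q14,q16} U34={q11,q19,q21} U45={q8,q27} U56={q5,q17}
C dims 6,6; δ0: rk 6, SNF 1^5·2
Ȟ^0: (6−6)−0=0 ⇒ 0
Ȟ^1: (6−0)−6=0 plus torsion [2] ⇒ Z/2
Ȟ^2: (0−0)−0=0 ⇒ 0


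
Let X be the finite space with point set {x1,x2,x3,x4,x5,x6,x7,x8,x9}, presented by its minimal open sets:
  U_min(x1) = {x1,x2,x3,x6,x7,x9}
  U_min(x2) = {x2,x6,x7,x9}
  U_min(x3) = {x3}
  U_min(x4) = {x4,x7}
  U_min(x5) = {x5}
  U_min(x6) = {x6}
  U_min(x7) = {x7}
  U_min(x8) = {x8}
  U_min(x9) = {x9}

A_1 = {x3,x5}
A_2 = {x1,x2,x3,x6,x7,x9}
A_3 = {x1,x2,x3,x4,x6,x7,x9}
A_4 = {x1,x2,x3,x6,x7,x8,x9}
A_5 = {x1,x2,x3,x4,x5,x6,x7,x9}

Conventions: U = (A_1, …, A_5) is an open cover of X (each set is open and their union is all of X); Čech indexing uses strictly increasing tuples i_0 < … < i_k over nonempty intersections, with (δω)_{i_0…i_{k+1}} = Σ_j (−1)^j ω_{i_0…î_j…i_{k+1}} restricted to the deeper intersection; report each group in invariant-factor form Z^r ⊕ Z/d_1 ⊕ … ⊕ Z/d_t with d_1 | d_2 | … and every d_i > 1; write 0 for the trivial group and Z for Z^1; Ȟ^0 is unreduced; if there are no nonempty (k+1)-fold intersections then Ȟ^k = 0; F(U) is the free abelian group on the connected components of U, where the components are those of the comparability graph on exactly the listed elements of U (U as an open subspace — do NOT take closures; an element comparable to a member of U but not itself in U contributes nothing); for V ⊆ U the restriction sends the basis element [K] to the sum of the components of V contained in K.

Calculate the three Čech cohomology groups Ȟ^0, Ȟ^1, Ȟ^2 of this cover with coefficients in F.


Ȟ^0 ≅ Z^3, Ȟ^1 ≅ 0 and Ȟ^2 ≅ 0

nonempty overlaps:
  A12={x3} A13={x3} A14={x3} A15={x3,x5} A23={x1,x2,x3,x6,x7,x9} A24={x1,x2,x3,x6,x7,x9} A25={x1,x2,x3,x6,x7,x9} A34={x1,x2,x3,x6,x7,x9} A35={x1,x2,x3,x4,x6,x7,x9} A45={x1,x2,x3,x6,x7,x9}
  A123={x3} A124={x3} A125={x3} A134={x3} A135={x3} A145={x3} A234={x1,x2,x3,x6,x7,x9} A235={x1,x2,x3,x6,x7,x9} A245={x1,x2,x3,x6,x7,x9} A345={x1,x2,x3,x6,x7,x9}
  A1234={x3} A1235={x3} A1245={x3} A1345={x3} A2345={x1,x2,x3,x6,x7,x9}
  A12345={x3}
components per intersection:
  A1: {x3} {x5}
  A2: {x1,x2,x3,x6,x7,x9}
  A3: {x1,x2,x3,x4,x6,x7,x9}
  A4: {x1,x2,x3,x6,x7,x9} {x8}
  A5: {x1,x2,x3,x4,x6,x7,x9} {x5}
  A12: {x3}
  A13: {x3}
  A14: {x3}
  A15: {x3} {x5}
  A23: {x1,x2,x3,x6,x7,x9}
  A24: {x1,x2,x3,x6,x7,x9}
  A25: {x1,x2,x3,x6,x7,x9}
  A34: {x1,x2,x3,x6,x7,x9}
  A35: {x1,x2,x3,x4,x6,x7,x9}
  A45: {x1,x2,x3,x6,x7,x9}
  A123: {x3}
  A124: {x3}
  A125: {x3}
  A134: {x3}
  A135: {x3}
  A145: {x3}
  A234: {x1,x2,x3,x6,x7,x9}
  A235: {x1,x2,x3,x6,x7,x9}
  A245: {x1,x2,x3,x6,x7,x9}
  A345: {x1,x2,x3,x6,x7,x9}
  A1234: {x3}
  A1235: {x3}
  A1245: {x3}
  A1345: {x3}
  A2345: {x1,x2,x3,x6,x7,x9}
  A12345: {x3}
C dims 8,11,10,5; δ0: rk 5, SNF 1^5; δ1: rk 6, SNF 1^6; δ2: rk 4, SNF 1^4
degree 0: 8−5−0 = 3 → Ȟ^0 ≅ Z^3
degree 1: 11−6−5 = 0 → Ȟ^1 ≅ 0
degree 2: 10−4−6 = 0 → Ȟ^2 ≅ 0


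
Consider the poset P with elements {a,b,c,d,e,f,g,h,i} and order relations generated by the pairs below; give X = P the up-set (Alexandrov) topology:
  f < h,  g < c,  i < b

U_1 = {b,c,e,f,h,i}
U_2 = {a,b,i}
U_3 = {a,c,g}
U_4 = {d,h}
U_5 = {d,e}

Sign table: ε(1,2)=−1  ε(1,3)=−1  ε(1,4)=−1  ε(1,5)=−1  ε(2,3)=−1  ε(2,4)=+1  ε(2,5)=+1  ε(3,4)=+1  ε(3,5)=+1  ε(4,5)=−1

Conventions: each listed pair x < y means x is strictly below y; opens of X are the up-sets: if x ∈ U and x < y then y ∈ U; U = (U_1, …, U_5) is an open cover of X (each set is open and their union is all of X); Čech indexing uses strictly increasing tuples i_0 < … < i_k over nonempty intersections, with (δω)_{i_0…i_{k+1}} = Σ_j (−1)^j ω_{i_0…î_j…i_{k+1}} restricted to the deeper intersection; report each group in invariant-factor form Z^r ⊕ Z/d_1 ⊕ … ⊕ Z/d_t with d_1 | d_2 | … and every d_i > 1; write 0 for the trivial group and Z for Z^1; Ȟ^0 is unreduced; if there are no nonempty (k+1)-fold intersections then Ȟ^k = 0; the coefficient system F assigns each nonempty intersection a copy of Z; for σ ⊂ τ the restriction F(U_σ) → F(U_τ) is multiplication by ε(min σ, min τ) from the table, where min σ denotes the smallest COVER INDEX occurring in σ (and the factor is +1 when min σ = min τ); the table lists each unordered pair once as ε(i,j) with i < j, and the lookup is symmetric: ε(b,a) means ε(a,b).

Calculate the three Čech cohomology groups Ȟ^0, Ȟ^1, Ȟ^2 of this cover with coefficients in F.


Ȟ^0(U;F) ≅ 0; Ȟ^1(U;F) ≅ Z ⊕ Z/2; Ȟ^2(U;F) ≅ 0

nonempty overlaps:
  U12={b,i} U13={c} U14={h} U15={e} U23={a} U45={d}
C dims 5,6; δ0: rk 5, SNF 1^4·2
degree 0: 5−5−0 = 0 → Ȟ^0 ≅ 0
degree 1: 6−0−5 = 1 plus torsion [2] → Ȟ^1 ≅ Z ⊕ Z/2
degree 2: 0−0−0 = 0 → Ȟ^2 ≅ 0


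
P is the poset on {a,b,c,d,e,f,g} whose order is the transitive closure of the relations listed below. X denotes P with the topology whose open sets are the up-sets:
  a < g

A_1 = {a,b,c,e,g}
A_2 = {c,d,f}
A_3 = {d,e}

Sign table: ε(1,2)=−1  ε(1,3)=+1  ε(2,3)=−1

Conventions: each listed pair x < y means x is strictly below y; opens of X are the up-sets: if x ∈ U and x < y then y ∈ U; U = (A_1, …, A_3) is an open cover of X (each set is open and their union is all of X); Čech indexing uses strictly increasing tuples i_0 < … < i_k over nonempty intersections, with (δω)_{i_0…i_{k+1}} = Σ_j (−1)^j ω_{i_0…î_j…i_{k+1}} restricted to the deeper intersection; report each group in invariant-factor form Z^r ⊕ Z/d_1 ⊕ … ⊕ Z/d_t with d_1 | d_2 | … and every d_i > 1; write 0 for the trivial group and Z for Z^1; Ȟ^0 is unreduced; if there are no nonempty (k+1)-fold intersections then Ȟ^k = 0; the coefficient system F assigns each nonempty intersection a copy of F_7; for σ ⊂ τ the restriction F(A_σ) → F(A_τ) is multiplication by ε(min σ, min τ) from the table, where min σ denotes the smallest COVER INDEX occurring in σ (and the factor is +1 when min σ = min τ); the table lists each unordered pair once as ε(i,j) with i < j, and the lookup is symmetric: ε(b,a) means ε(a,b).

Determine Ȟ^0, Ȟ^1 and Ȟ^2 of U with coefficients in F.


nonempty intersections:
  A12={c} A13={e} A23={d}
C dims 3,3; δ0: rk_F7 2
Ȟ^0: (3−2)−0=1 ⇒ Z/7
Ȟ^1: (3−0)−2=1 ⇒ Z/7
Ȟ^2: (0−0)−0=0 ⇒ 0

Ȟ^0 ≅ Z/7, Ȟ^1 ≅ Z/7, Ȟ^2 ≅ 0


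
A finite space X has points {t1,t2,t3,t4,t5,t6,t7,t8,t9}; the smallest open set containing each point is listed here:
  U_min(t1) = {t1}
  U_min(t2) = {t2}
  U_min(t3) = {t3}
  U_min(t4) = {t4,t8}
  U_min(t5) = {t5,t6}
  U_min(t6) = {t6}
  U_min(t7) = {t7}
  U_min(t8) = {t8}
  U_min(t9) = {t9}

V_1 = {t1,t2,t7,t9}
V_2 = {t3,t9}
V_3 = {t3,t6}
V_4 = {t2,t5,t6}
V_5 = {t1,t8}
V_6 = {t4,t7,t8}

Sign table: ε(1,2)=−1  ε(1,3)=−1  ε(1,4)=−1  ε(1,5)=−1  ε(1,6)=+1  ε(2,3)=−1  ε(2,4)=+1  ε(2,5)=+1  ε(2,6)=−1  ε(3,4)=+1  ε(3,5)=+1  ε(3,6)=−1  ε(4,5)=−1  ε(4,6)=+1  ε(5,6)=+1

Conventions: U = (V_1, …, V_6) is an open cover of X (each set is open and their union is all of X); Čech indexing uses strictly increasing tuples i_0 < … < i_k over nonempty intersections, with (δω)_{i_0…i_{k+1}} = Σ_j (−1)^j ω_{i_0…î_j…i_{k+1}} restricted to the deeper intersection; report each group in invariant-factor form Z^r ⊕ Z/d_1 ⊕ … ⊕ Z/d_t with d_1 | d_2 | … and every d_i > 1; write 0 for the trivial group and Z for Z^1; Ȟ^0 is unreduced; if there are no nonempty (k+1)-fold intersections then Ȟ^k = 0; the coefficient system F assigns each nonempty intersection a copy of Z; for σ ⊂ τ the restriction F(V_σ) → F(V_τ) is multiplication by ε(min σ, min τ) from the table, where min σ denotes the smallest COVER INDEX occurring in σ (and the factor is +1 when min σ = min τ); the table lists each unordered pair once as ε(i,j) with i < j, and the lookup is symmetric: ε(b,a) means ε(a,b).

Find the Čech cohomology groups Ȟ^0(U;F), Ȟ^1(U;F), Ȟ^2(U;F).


Ȟ^0 ≅ 0, Ȟ^1 ≅ Z ⊕ Z/2 and Ȟ^2 ≅ 0

nerve of the cover:
  V12={t9} V14={t2} V15={t1} V16={t7} V23={t3} V34={t6} V56={t8}
C dims 6,7; δ0: rk 6, SNF 1^5·2
Ȟ^0 = (6 − 6) − 0 = 0, so Ȟ^0 ≅ 0
Ȟ^1 = (7 − 0) − 6 = 1 plus torsion [2], so Ȟ^1 ≅ Z ⊕ Z/2
Ȟ^2 = (0 − 0) − 0 = 0, so Ȟ^2 ≅ 0


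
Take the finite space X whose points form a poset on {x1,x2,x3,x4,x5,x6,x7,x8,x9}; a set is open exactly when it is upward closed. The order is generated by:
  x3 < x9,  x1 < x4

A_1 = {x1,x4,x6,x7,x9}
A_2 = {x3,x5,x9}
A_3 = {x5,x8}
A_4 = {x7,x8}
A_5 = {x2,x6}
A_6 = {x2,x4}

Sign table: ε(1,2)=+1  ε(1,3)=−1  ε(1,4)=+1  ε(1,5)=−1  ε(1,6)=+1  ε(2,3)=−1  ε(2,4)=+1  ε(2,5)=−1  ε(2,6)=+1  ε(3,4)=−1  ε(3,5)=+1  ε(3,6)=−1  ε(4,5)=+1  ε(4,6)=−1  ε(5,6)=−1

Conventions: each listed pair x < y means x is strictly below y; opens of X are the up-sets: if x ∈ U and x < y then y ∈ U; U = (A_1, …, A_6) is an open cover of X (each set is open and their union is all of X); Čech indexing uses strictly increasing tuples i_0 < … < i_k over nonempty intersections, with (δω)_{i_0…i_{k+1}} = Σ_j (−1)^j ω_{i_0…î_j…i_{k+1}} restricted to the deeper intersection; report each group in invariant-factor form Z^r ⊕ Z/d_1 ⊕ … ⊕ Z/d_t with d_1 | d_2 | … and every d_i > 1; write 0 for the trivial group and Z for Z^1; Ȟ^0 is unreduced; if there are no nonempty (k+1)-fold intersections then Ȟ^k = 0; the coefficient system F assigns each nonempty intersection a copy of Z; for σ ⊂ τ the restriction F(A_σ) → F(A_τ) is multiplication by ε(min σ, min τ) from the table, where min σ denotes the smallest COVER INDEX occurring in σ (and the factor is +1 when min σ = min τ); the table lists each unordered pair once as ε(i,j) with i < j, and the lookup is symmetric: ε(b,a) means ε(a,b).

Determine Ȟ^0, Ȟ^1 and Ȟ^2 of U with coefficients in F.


Ȟ^0 = Z; Ȟ^1 = Z^2; Ȟ^2 = 0

nerve of the cover:
  A12={x9} A14={x7} A15={x6} A16={x4} A23={x5} A34={x8} A56={x2}
C dims 6,7; δ0: rk 5, SNF 1^5
Ȟ^0 = (6 − 5) − 0 = 1, so Ȟ^0 ≅ Z
Ȟ^1 = (7 − 0) − 5 = 2, so Ȟ^1 ≅ Z^2
Ȟ^2 = (0 − 0) − 0 = 0, so Ȟ^2 ≅ 0


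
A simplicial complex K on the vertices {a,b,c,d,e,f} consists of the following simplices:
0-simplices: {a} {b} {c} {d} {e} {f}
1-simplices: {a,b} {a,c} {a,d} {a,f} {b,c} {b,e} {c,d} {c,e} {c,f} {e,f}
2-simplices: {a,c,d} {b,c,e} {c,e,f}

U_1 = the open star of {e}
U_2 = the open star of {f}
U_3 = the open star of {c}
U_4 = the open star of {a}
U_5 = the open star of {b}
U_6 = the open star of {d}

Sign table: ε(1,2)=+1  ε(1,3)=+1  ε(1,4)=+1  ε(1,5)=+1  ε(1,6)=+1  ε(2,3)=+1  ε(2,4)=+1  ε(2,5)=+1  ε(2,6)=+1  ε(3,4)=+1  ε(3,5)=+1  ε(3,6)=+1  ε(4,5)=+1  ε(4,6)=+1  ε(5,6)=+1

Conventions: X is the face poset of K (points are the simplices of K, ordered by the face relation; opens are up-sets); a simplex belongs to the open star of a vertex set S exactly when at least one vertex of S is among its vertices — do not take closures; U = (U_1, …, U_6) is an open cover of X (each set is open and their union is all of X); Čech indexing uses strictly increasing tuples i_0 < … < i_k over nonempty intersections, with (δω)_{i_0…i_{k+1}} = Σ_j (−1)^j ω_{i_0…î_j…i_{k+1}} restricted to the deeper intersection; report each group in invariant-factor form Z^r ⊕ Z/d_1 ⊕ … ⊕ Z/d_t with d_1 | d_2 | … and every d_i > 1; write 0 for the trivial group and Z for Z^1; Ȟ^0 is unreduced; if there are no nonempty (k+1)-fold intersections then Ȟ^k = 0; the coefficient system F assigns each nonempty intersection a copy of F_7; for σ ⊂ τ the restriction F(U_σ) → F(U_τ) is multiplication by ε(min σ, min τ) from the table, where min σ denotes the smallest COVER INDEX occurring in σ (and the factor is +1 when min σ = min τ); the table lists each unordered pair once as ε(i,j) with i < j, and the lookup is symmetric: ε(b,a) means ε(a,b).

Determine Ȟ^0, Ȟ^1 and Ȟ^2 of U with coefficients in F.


intersection data:
  U1={{e},{b,e},{c,e},{e,f},{b,c,e},{c,e,f}} U2={{f},{a,f},{c,f},{e,f},{c,e,f}} U3={{c},{a,c},{b,c},{c,d},{c,e},{c,f},{a,c,d},{b,c,e},{c,e,f}} U4={{a},{a,b},{a,c},{a,d},{a,f},{a,c,d}} U5={{b},{a,b},{b,c},{b,e},{b,c,e}} U6={{d},{a,d},{c,d},{a,c,d}}
  U12={{e,f},{c,e,f}} U13={{c,e},{b,c,e},{c,e,f}} U15={{b,e},{b,c,e}} U23={{c,f},{c,e,f}} U24={{a,f}} U34={{a,c},{a,c,d}} U35={{b,c},{b,c,e}} U36={{c,d},{a,c,d}} U45={{a,b}} U46={{a,d},{a,c,d}}
  U123={{c,e,f}} U135={{b,c,e}} U346={{a,c,d}}
C dims 6,10,3; δ0: rk_F7 5; δ1: rk_F7 3
Ȟ^0 = (6 − 5) − 0 = 1, so Ȟ^0 ≅ Z/7
Ȟ^1 = (10 − 3) − 5 = 2, so Ȟ^1 ≅ Z/7 ⊕ Z/7
Ȟ^2 = (3 − 0) − 3 = 0, so Ȟ^2 ≅ 0

Ȟ^0(U;F) ≅ Z/7; Ȟ^1(U;F) ≅ Z/7 ⊕ Z/7; Ȟ^2(U;F) ≅ 0


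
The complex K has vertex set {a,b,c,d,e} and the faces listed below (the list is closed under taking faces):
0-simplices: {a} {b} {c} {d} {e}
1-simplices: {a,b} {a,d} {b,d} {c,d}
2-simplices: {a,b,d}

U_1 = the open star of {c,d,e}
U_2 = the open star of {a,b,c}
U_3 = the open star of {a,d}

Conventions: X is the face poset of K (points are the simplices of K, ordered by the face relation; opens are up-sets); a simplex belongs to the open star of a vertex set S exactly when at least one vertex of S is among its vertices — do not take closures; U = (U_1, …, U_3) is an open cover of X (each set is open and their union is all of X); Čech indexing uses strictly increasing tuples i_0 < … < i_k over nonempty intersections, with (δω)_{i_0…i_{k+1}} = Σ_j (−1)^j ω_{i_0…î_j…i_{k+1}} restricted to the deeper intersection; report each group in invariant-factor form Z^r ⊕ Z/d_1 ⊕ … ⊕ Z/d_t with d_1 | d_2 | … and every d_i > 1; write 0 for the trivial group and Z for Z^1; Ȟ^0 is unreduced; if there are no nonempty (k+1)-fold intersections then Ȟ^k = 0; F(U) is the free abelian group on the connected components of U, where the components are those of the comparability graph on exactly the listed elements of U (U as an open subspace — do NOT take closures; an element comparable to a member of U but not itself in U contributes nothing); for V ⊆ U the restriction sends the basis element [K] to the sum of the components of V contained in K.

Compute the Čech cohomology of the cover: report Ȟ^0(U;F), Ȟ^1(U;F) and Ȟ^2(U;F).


Ȟ^0 ≅ Z^2, Ȟ^1 ≅ 0, Ȟ^2 ≅ 0

nonempty overlaps:
  U1={{c},{d},{e},{a,d},{b,d},{c,d},{a,b,d}} U2={{a},{b},{c},{a,b},{a,d},{b,d},{c,d},{a,b,d}} U3={{a},{d},{a,b},{a,d},{b,d},{c,d},{a,b,d}}
  U12={{c},{a,d},{b,d},{c,d},{a,b,d}} U13={{d},{a,d},{b,d},{c,d},{a,b,d}} U23={{a},{a,b},{a,d},{b,d},{c,d},{a,b,d}}
  U123={{a,d},{b,d},{c,d},{a,b,d}}
components per intersection:
  U1: {{c},{d},{a,d},{b,d},{c,d},{a,b,d}} {{e}}
  U2: {{a},{b},{a,b},{a,d},{b,d},{a,b,d}} {{c},{c,d}}
  U3: {{a},{d},{a,b},{a,d},{b,d},{c,d},{a,b,d}}
  U12: {{c},{c,d}} {{a,d},{b,d},{a,b,d}}
  U13: {{d},{a,d},{b,d},{c,d},{a,b,d}}
  U23: {{a},{a,b},{a,d},{b,d},{a,b,d}} {{c,d}}
  U123: {{a,d},{b,d},{a,b,d}} {{c,d}}
C dims 5,5,2; δ0: rk 3, SNF 1^3; δ1: rk 2, SNF 1^2
degree 0: 5−3−0 = 2 → Ȟ^0 ≅ Z^2
degree 1: 5−2−3 = 0 → Ȟ^1 ≅ 0
degree 2: 2−0−2 = 0 → Ȟ^2 ≅ 0


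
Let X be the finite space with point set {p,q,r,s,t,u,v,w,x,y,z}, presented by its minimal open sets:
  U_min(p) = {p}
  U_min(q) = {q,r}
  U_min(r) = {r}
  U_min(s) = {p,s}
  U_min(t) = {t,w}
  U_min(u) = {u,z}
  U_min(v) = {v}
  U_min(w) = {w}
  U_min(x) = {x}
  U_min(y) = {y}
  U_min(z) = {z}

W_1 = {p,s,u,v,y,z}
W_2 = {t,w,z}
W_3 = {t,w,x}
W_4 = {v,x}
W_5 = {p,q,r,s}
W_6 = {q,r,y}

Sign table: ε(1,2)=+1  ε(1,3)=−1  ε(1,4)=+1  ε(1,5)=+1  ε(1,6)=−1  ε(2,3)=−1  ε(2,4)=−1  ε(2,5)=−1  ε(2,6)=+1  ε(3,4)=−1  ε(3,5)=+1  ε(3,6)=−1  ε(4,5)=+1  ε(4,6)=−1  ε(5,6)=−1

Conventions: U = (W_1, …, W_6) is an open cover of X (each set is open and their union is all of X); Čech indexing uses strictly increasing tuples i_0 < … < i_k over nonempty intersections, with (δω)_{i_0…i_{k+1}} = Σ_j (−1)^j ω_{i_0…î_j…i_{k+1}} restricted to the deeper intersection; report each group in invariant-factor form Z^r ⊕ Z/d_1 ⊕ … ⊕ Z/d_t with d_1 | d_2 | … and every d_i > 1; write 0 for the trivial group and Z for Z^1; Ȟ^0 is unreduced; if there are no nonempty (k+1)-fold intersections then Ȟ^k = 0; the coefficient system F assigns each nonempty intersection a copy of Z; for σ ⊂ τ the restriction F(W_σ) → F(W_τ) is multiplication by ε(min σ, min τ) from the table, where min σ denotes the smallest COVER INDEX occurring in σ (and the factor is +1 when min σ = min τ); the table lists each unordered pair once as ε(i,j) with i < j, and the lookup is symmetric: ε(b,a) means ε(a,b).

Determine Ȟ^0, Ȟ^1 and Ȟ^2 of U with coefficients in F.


nerve of the cover:
  W12={z} W14={v} W15={p,s} W16={y} W23={t,w} W34={x} W56={q,r}
C dims 6,7; δ0: rk 5, SNF 1^5
Ȟ^0 = (6 − 5) − 0 = 1, so Ȟ^0 ≅ Z
Ȟ^1 = (7 − 0) − 5 = 2, so Ȟ^1 ≅ Z^2
Ȟ^2 = (0 − 0) − 0 = 0, so Ȟ^2 ≅ 0

Ȟ^0 = Z,  Ȟ^1 = Z^2,  Ȟ^2 = 0


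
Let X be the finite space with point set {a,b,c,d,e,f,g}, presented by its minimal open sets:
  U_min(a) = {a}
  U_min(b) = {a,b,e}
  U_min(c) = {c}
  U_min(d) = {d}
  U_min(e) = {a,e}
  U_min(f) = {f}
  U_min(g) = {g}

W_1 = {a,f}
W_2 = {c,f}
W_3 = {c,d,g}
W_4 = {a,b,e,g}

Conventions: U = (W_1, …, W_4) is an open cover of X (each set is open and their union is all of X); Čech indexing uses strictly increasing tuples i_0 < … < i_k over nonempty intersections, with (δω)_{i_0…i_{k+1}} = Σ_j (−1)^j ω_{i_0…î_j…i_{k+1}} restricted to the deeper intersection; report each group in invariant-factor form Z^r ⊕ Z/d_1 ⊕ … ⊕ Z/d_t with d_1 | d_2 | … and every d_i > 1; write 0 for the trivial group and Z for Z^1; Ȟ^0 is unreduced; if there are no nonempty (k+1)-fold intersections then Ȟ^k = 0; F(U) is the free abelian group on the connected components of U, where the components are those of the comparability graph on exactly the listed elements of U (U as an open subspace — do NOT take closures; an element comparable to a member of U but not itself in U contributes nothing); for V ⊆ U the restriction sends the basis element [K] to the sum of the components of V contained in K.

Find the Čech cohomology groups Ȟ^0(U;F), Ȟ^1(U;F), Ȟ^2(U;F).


nonempty overlaps:
  W12={f} W14={a} W23={c} W34={g}
components per intersection:
  W1: {a} {f}
  W2: {c} {f}
  W3: {c} {d} {g}
  W4: {a,b,e} {g}
  W12: {f}
  W14: {a}
  W23: {c}
  W34: {g}
C dims 9,4; δ0: rk 4, SNF 1^4
degree 0: 9−4−0 = 5 → Ȟ^0 ≅ Z^5
degree 1: 4−0−4 = 0 → Ȟ^1 ≅ 0
degree 2: 0−0−0 = 0 → Ȟ^2 ≅ 0

Ȟ^0 = Z^5,  Ȟ^1 = 0,  Ȟ^2 = 0


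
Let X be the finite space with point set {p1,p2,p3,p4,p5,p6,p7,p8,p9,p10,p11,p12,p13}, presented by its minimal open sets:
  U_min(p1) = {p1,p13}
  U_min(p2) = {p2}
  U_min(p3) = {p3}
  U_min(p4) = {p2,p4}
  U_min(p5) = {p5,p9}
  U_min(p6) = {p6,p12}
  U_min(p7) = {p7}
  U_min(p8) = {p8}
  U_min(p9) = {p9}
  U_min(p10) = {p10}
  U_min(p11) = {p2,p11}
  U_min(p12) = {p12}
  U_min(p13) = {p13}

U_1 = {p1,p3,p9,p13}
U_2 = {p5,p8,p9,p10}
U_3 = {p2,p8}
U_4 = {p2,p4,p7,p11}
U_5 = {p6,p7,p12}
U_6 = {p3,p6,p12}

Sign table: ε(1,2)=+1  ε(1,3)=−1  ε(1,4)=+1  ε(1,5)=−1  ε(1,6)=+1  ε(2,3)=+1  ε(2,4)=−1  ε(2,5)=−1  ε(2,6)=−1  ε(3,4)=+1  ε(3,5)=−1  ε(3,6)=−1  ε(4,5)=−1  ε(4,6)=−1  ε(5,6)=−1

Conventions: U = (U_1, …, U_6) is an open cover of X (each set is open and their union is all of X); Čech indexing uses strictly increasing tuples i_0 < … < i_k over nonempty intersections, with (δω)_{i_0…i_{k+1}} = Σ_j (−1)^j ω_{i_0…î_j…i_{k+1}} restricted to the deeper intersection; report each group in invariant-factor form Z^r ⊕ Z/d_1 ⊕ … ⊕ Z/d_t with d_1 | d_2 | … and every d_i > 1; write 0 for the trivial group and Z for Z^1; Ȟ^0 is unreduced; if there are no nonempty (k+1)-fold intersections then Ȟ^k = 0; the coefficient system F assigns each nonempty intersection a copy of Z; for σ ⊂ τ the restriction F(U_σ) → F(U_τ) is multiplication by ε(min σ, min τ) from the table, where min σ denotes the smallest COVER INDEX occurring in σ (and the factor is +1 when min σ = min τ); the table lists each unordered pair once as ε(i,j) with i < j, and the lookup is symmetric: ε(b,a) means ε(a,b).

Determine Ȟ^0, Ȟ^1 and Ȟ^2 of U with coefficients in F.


cover nerve:
  U12={p9} U16={p3} U23={p8} U34={p2} U45={p7} U56={p6,p12}
C dims 6,6; δ0: rk 5, SNF 1^5
Ȟ^0: (6−5)−0=1 ⇒ Z
Ȟ^1: (6−0)−5=1 ⇒ Z
Ȟ^2: (0−0)−0=0 ⇒ 0

Ȟ^0(U;F) ≅ Z, Ȟ^1(U;F) ≅ Z and Ȟ^2(U;F) ≅ 0


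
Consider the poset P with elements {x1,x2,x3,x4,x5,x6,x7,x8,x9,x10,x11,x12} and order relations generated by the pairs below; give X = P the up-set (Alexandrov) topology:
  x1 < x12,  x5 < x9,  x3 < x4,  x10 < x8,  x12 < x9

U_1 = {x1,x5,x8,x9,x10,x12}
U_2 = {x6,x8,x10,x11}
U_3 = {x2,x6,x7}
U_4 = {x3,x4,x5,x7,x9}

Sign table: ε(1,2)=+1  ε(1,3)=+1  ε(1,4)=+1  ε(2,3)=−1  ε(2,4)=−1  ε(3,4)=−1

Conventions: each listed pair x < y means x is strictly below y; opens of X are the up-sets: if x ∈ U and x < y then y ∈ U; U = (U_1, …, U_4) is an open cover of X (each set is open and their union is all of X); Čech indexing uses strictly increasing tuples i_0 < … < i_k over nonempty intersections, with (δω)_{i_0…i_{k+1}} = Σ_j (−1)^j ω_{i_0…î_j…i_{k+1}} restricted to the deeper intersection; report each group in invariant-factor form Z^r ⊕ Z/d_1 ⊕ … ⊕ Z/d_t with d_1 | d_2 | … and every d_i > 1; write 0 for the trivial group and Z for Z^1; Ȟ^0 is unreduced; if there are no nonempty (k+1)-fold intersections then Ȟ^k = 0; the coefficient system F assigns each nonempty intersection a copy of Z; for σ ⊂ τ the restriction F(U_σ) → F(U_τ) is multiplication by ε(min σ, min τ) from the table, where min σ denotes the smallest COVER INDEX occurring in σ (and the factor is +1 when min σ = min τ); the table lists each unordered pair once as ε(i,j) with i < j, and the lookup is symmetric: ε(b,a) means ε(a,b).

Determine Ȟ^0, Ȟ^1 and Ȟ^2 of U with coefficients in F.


nonempty overlaps:
  U12={x8,x10} U14={x5,x9} U23={x6} U34={x7}
C dims 4,4; δ0: rk 3, SNF 1^3
degree 0: 4−3−0 = 1 → Ȟ^0 ≅ Z
degree 1: 4−0−3 = 1 → Ȟ^1 ≅ Z
degree 2: 0−0−0 = 0 → Ȟ^2 ≅ 0

Ȟ^0(U;F) ≅ Z, Ȟ^1(U;F) ≅ Z, Ȟ^2(U;F) ≅ 0


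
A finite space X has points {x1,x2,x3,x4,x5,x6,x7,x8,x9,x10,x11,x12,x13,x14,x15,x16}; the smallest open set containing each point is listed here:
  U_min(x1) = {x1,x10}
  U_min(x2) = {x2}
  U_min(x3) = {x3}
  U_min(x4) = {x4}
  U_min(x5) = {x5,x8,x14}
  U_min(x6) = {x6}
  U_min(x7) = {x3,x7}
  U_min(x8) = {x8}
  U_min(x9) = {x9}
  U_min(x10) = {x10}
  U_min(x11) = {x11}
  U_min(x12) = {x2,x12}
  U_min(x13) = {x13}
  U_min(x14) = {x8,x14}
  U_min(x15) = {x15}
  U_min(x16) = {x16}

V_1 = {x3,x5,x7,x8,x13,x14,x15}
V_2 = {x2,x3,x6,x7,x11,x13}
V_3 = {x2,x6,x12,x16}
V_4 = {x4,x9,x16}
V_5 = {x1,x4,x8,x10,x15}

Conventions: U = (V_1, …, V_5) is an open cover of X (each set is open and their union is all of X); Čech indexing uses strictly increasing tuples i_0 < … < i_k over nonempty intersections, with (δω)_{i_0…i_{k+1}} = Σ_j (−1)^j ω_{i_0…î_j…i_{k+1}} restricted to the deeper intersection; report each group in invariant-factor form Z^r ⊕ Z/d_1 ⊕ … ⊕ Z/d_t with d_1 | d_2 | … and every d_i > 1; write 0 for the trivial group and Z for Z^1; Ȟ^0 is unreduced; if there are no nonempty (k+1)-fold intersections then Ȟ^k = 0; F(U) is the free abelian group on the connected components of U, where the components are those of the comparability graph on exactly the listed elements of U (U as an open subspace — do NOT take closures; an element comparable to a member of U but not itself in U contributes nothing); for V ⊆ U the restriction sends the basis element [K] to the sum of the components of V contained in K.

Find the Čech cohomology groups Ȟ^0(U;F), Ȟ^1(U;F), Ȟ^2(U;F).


intersection data:
  V12={x3,x7,x13} V15={x8,x15} V23={x2,x6} V34={x16} V45={x4}
components per intersection:
  V1: {x3,x7} {x5,x8,x14} {x13} {x15}
  V2: {x2} {x3,x7} {x6} {x11} {x13}
  V3: {x2,x12} {x6} {x16}
  V4: {x4} {x9} {x16}
  V5: {x1,x10} {x4} {x8} {x15}
  V12: {x3,x7} {x13}
  V15: {x8} {x15}
  V23: {x2} {x6}
  V34: {x16}
  V45: {x4}
C dims 19,8; δ0: rk 8, SNF 1^8
Ȟ^0 = (19 − 8) − 0 = 11, so Ȟ^0 ≅ Z^11
Ȟ^1 = (8 − 0) − 8 = 0, so Ȟ^1 ≅ 0
Ȟ^2 = (0 − 0) − 0 = 0, so Ȟ^2 ≅ 0

Ȟ^0 = Z^11,  Ȟ^1 = 0,  Ȟ^2 = 0


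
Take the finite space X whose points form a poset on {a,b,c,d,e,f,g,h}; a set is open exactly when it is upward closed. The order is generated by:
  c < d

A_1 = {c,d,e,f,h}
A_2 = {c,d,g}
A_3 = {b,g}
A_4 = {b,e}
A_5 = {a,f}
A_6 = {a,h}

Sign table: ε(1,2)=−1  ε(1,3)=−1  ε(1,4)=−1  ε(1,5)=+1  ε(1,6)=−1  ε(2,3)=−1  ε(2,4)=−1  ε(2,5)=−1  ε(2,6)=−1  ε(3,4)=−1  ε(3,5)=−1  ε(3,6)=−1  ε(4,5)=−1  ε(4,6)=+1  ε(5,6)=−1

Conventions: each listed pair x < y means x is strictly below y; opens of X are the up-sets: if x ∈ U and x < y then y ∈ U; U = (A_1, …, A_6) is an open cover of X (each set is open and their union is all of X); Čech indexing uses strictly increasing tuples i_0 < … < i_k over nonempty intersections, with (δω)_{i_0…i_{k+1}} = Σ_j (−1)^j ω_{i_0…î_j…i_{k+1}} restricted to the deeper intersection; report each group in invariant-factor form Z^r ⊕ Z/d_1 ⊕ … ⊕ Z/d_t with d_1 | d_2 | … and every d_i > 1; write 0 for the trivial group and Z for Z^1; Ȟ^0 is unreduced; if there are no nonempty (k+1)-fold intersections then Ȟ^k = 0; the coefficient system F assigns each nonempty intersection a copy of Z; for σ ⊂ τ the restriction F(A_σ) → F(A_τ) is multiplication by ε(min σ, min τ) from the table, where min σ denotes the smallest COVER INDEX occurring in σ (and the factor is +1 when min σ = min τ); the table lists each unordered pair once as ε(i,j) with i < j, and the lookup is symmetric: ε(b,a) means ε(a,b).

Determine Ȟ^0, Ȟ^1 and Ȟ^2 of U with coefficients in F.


nerve simplices:
  A12={c,d} A14={e} A15={f} A16={h} A23={g} A34={b} A56={a}
C dims 6,7; δ0: rk 5, SNF 1^5
degree 0: 6−5−0 = 1 → Ȟ^0 ≅ Z
degree 1: 7−0−5 = 2 → Ȟ^1 ≅ Z^2
degree 2: 0−0−0 = 0 → Ȟ^2 ≅ 0

Ȟ^0 ≅ Z,  Ȟ^1 ≅ Z^2,  Ȟ^2 ≅ 0
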